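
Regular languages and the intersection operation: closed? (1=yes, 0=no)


Regular languages are closed under all standard operations:
- Union: Yes (product construction)
- Intersection: Yes (product construction)
- Complement: Yes (swap accept/reject)
- Concatenation: Yes (NFA construction)
Operation: intersection -> Closed

1


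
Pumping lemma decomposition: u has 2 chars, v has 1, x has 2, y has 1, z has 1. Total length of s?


|s| = |u| + |v| + |x| + |y| + |z|
= 2 + 1 + 2 + 1 + 1
= 3 + 2 + 2
= 5 + 2
= 7

7


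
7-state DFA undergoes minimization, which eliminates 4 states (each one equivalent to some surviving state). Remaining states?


Original DFA: 7 states
Redundant states removed: 4
Minimized states = original - removed
= 7 - 4
= 3

3


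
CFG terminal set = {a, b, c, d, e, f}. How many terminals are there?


Terminal symbols: a, b, c, d, e, f
Counting each: a (#1), b (#2), c (#3), d (#4), e (#5), f (#6)
Total = 6

6


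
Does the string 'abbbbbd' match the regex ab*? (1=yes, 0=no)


Pattern: ab*
String: 'abbbbbd'
Pattern requires: exactly one 'a' followed by zero or more 'b's
First char is 'a' -> OK
Rest 'bbbbbd': all b's? No
Result: 0

0


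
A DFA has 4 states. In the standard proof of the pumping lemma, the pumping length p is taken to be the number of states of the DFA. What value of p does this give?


Pumping lemma for regular languages (standard proof):
Take p = |Q|, the number of DFA states.
Any string of length >= |Q| passes through |Q|+1 states while reading its first |Q| symbols,
so by pigeonhole some state repeats, giving the loop that can be pumped.
Here |Q| = 4
Therefore the proof uses p = 4

4


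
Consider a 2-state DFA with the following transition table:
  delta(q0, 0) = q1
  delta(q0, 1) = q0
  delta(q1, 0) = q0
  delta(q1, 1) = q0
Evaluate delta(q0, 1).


Looking up transition function:
delta(q0, 1) in the table
Row: q0, Column: 1
Result: q0

q0


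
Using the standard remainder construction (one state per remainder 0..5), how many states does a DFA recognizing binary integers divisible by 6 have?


Divisibility by 6 is tracked via the remainder mod 6: 0, 1, ..., 5
The construction assigns one state to each remainder
Number of remainders = 6

6


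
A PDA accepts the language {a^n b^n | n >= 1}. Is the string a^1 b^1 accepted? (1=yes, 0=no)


Language requires equal numbers of a's and b's
PDA pushes for each 'a', pops for each 'b'
Number of a's = 1
Number of b's = 1
1 == 1 -> Accept

1


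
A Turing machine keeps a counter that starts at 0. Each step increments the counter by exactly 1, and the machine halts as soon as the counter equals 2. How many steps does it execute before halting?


Counter starts at 0. Counting sequence:
  Step 1: counter = 1
  Step 2: counter = 2
Counter reached 2 -> halt
Total steps = 2

2


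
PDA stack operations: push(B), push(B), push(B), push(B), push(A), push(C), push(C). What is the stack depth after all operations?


Tracing stack operations:
  push(B) -> stack = [B], depth=1
  push(B) -> stack = [B,B], depth=2
  push(B) -> stack = [B,B,B], depth=3
  push(B) -> stack = [B,B,B,B], depth=4
  push(A) -> stack = [B,B,B,B,A], depth=5
  push(C) -> stack = [B,B,B,B,A,C], depth=6
  push(C) -> stack = [B,B,B,B,A,C,C], depth=7
Final depth = 7

7


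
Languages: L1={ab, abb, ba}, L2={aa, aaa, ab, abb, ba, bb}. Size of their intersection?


L1 = {ab, abb, ba}
L2 = {aa, aaa, ab, abb, ba, bb}
Checking each string in L1 against L2:
  'ab': in L2? Yes
  'abb': in L2? Yes
  'ba': in L2? Yes
Intersection = {ab, abb, ba}
|L1 ∩ L2| = 3

3


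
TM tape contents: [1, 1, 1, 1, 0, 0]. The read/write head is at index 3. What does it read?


Tape: [1, 1, 1, 1, 0, 0]
Positions: 0 1 2 3 4 5
Values:    1 1 1 1 0 0
Head at position 3
tape[3] = 1

1


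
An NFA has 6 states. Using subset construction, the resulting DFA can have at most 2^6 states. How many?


NFA has 6 states
Subset construction: each DFA state = subset of NFA states
Maximum subsets = 2^6
2^6 = 64

64


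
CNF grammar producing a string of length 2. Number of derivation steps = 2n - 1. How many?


Chomsky Normal Form derivation:
String length n = 2
Each step either:
  - Splits a nonterminal into two (n-1 such steps)
  - Converts a nonterminal to terminal (n such steps)
Total = (n-1) + n = 2n - 1
= 2(2) - 1
= 4 - 1
= 3

3


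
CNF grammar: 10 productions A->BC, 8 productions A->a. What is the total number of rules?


CNF allows two rule forms:
  A -> BC (binary): 10 rules
  A -> a (terminal): 8 rules
Total = 10 + 8 = 18

18


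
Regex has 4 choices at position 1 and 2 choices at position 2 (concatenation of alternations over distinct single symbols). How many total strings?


First group: 4 alternatives
Second group: 2 alternatives
Concatenation: each choice from group 1 pairs with each from group 2
Total = 4 x 2 = 8

8


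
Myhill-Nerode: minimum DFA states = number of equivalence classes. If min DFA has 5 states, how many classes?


Myhill-Nerode theorem:
Number of equivalence classes = number of states in minimal DFA
Minimal DFA states = 5
Therefore equivalence classes = 5

5


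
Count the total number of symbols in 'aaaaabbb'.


String: 'aaaaabbb'
Counting characters:
  'a' appears 5 time(s)
  'b' appears 3 time(s)
Total length = 5 + 3 = 8

8


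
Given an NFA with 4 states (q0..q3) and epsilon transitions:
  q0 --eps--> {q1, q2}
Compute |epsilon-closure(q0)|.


Starting from q0
Initialize closure = {q0}
Follow epsilon from q0 -> add q1
Follow epsilon from q0 -> add q2
Final closure: {q0, q1, q2}
Size = 3

3


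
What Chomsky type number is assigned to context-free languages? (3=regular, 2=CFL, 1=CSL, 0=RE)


Chomsky hierarchy levels:
  Type 3: Regular (DFA/NFA/regex)
  Type 2: Context-free (PDA)
  Type 1: Context-sensitive
  Type 0: Recursively enumerable (TM)
'context-free' corresponds to Type 2

2


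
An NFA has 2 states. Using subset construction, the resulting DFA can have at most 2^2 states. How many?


NFA has 2 states
Subset construction: each DFA state = subset of NFA states
Maximum subsets = 2^2
2^2 = 4

4


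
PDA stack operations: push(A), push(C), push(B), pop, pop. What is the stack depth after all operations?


Tracing stack operations:
  push(A) -> stack = [A], depth=1
  push(C) -> stack = [A,C], depth=2
  push(B) -> stack = [A,C,B], depth=3
  pop -> removed B, stack = [A,C], depth=2
  pop -> removed C, stack = [A], depth=1
Final depth = 1

1


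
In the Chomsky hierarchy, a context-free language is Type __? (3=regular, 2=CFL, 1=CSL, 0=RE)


Chomsky hierarchy levels:
  Type 3: Regular (DFA/NFA/regex)
  Type 2: Context-free (PDA)
  Type 1: Context-sensitive
  Type 0: Recursively enumerable (TM)
'context-free' corresponds to Type 2

2


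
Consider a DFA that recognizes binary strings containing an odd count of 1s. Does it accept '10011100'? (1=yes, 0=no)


DFA has 2 states: q_even (start, accept=no) and q_odd
Processing string '10011100' character by character:
  Position 0: read '1', 1-count=1 -> q_odd
  Position 1: read '0', 1-count=1 -> q_odd (no change)
  Position 2: read '0', 1-count=1 -> q_odd (no change)
  Position 3: read '1', 1-count=2 -> q_even
  Position 4: read '1', 1-count=3 -> q_odd
  Position 5: read '1', 1-count=4 -> q_even
  Position 6: read '0', 1-count=4 -> q_even (no change)
  Position 7: read '0', 1-count=4 -> q_even (no change)
Final state: q_even, total 1s = 4 (even); the DFA requires an odd count -> reject

0


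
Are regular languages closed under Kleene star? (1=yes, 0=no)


Regular languages are closed under:
- Union (DFA product construction)
- Intersection (DFA product construction)
- Complement (swap accept/reject states)
- Concatenation (NFA construction)
- Kleene star (NFA construction)
Kleene star is in this list
Therefore: closed

1


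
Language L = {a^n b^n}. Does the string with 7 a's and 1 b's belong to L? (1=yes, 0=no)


Language requires equal numbers of a's and b's
PDA pushes for each 'a', pops for each 'b'
Number of a's = 7
Number of b's = 1
7 != 1 -> Reject

0


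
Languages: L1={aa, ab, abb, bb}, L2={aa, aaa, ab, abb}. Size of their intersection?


L1 = {aa, ab, abb, bb}
L2 = {aa, aaa, ab, abb}
Checking each string in L1 against L2:
  'aa': in L2? Yes
  'ab': in L2? Yes
  'abb': in L2? Yes
  'bb': in L2? No
Intersection = {aa, ab, abb}
|L1 ∩ L2| = 3

3


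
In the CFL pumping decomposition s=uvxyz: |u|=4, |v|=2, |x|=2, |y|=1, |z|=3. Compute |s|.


|s| = |u| + |v| + |x| + |y| + |z|
= 4 + 2 + 2 + 1 + 3
= 6 + 2 + 4
= 8 + 4
= 12

12


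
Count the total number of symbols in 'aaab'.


String: 'aaab'
Counting characters:
  'a' appears 3 time(s)
  'b' appears 1 time(s)
Total length = 3 + 1 = 4

4


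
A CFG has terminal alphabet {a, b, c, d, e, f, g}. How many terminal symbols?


Terminal symbols: a, b, c, d, e, f, g
Counting each: a (#1), b (#2), c (#3), d (#4), e (#5), f (#6), g (#7)
Total = 7

7


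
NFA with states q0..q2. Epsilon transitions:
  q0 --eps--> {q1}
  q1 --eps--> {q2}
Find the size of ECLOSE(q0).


Starting from q0
Initialize closure = {q0}
Follow epsilon from q0 -> add q1
Follow epsilon from q1 -> add q2
Final closure: {q0, q1, q2}
Size = 3

3


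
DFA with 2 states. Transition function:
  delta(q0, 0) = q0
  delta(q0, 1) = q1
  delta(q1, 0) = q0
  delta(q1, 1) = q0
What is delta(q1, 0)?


Looking up transition function:
delta(q1, 0) in the table
Row: q1, Column: 0
Result: q0

q0


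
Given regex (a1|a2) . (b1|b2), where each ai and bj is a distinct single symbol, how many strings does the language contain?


First group: 2 alternatives
Second group: 2 alternatives
Concatenation: each choice from group 1 pairs with each from group 2
Total = 2 x 2 = 4

4


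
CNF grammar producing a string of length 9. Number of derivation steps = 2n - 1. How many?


Chomsky Normal Form derivation:
String length n = 9
Each step either:
  - Splits a nonterminal into two (n-1 such steps)
  - Converts a nonterminal to terminal (n such steps)
Total = (n-1) + n = 2n - 1
= 2(9) - 1
= 18 - 1
= 17

17


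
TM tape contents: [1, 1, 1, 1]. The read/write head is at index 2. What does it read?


Tape: [1, 1, 1, 1]
Positions: 0 1 2 3
Values:    1 1 1 1
Head at position 2
tape[2] = 1

1


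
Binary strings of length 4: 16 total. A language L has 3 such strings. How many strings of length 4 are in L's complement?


Alphabet: {0,1}
String length: 4
Total strings of length 4 = 2^4 = 16
Strings in L = 3
Complement = total - |L|
= 16 - 3
= 13

13


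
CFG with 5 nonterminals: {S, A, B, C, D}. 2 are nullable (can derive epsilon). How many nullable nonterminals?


Nonterminals: {S, A, B, C, D}
A nonterminal is nullable if it can derive epsilon
Counting nullable nonterminals: 2
Total nullable = 2

2


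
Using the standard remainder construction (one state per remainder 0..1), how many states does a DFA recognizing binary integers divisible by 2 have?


Divisibility by 2 is tracked via the remainder mod 2: 0, 1, ..., 1
The construction assigns one state to each remainder
Number of remainders = 2

2


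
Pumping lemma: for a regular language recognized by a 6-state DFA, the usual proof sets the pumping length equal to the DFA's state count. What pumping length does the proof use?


Pumping lemma for regular languages (standard proof):
Take p = |Q|, the number of DFA states.
Any string of length >= |Q| passes through |Q|+1 states while reading its first |Q| symbols,
so by pigeonhole some state repeats, giving the loop that can be pumped.
Here |Q| = 6
Therefore the proof uses p = 6

6


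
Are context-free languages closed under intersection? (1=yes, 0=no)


CFL closure properties:
  Closed under: union, concatenation, Kleene star
  NOT closed under: intersection, complement
Operation 'intersection' is in not-closed list -> No (not closed)

0


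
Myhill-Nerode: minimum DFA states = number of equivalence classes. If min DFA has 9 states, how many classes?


Myhill-Nerode theorem:
Number of equivalence classes = number of states in minimal DFA
Minimal DFA states = 9
Therefore equivalence classes = 9

9


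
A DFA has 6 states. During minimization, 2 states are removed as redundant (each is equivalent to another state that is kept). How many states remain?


Original DFA: 6 states
Redundant states removed: 2
Minimized states = original - removed
= 6 - 2
= 4

4


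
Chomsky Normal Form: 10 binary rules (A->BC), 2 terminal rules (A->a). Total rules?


CNF allows two rule forms:
  A -> BC (binary): 10 rules
  A -> a (terminal): 2 rules
Total = 10 + 2 = 12

12


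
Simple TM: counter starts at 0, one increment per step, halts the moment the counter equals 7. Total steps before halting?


Counter starts at 0. Counting sequence:
  Step 1: counter = 1
  Step 2: counter = 2
  Step 3: counter = 3
  Step 4: counter = 4
  Step 5: counter = 5
  Step 6: counter = 6
  Step 7: counter = 7
Counter reached 7 -> halt
Total steps = 7

7


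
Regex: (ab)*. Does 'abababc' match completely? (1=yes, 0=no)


Pattern: (ab)*
String: 'abababc'
Pattern requires: zero or more repetitions of 'ab'
Length 7 is odd -> cannot be (ab)* -> no match
Result: 0

0


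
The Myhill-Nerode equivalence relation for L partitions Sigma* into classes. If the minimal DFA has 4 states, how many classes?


Myhill-Nerode theorem:
Number of equivalence classes = number of states in minimal DFA
Minimal DFA states = 4
Therefore equivalence classes = 4

4


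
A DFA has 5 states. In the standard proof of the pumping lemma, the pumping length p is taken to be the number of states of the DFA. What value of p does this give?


Pumping lemma for regular languages (standard proof):
Take p = |Q|, the number of DFA states.
Any string of length >= |Q| passes through |Q|+1 states while reading its first |Q| symbols,
so by pigeonhole some state repeats, giving the loop that can be pumped.
Here |Q| = 5
Therefore the proof uses p = 5

5


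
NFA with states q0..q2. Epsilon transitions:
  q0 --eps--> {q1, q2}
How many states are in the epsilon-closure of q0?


Starting from q0
Initialize closure = {q0}
Follow epsilon from q0 -> add q1
Follow epsilon from q0 -> add q2
Final closure: {q0, q1, q2}
Size = 3

3


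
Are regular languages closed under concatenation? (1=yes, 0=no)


Regular languages are closed under:
- Union (DFA product construction)
- Intersection (DFA product construction)
- Complement (swap accept/reject states)
- Concatenation (NFA construction)
- Kleene star (NFA construction)
concatenation is in this list
Therefore: closed

1


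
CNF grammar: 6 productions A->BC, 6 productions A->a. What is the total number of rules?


CNF allows two rule forms:
  A -> BC (binary): 6 rules
  A -> a (terminal): 6 rules
Total = 6 + 6 = 12

12


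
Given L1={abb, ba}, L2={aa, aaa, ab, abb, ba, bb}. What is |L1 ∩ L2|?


L1 = {abb, ba}
L2 = {aa, aaa, ab, abb, ba, bb}
Checking each string in L1 against L2:
  'abb': in L2? Yes
  'ba': in L2? Yes
Intersection = {abb, ba}
|L1 ∩ L2| = 2

2


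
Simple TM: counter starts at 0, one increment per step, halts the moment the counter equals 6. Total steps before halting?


Counter starts at 0. Counting sequence:
  Step 1: counter = 1
  Step 2: counter = 2
  Step 3: counter = 3
  Step 4: counter = 4
  Step 5: counter = 5
  Step 6: counter = 6
Counter reached 6 -> halt
Total steps = 6

6


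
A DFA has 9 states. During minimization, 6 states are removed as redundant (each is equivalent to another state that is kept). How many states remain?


Original DFA: 9 states
Redundant states removed: 6
Minimized states = original - removed
= 9 - 6
= 3

3


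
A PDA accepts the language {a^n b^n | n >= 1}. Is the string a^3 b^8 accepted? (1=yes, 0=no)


Language requires equal numbers of a's and b's
PDA pushes for each 'a', pops for each 'b'
Number of a's = 3
Number of b's = 8
3 != 8 -> Reject

0


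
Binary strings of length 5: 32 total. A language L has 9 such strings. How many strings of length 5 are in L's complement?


Alphabet: {0,1}
String length: 5
Total strings of length 5 = 2^5 = 32
Strings in L = 9
Complement = total - |L|
= 32 - 9
= 23

23


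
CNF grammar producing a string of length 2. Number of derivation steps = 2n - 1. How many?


Chomsky Normal Form derivation:
String length n = 2
Each step either:
  - Splits a nonterminal into two (n-1 such steps)
  - Converts a nonterminal to terminal (n such steps)
Total = (n-1) + n = 2n - 1
= 2(2) - 1
= 4 - 1
= 3

3


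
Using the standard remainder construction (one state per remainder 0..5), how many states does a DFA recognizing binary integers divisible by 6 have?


Divisibility by 6 is tracked via the remainder mod 6: 0, 1, ..., 5
The construction assigns one state to each remainder
Number of remainders = 6

6


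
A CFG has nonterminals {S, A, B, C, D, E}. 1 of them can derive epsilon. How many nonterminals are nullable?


Nonterminals: {S, A, B, C, D, E}
A nonterminal is nullable if it can derive epsilon
Counting nullable nonterminals: 1
Total nullable = 1

1


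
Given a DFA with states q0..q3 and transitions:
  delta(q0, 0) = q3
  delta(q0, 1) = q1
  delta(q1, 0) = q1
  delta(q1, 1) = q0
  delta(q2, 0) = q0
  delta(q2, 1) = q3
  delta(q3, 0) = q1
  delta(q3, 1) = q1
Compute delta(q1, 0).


Looking up transition function:
delta(q1, 0) in the table
Row: q1, Column: 0
Result: q1

q1


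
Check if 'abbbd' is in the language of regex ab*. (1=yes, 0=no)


Pattern: ab*
String: 'abbbd'
Pattern requires: exactly one 'a' followed by zero or more 'b's
First char is 'a' -> OK
Rest 'bbbd': all b's? No
Result: 0

0


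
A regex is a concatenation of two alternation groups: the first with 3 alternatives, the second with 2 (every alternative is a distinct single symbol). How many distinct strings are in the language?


First group: 3 alternatives
Second group: 2 alternatives
Concatenation: each choice from group 1 pairs with each from group 2
Total = 3 x 2 = 6

6


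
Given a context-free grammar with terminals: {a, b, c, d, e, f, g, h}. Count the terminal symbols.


Terminal symbols: a, b, c, d, e, f, g, h
Counting each: a (#1), b (#2), c (#3), d (#4), e (#5), f (#6), g (#7), h (#8)
Total = 8

8


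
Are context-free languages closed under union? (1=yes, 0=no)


CFL closure properties:
  Closed under: union, concatenation, Kleene star
  NOT closed under: intersection, complement
Operation 'union' is in closed list -> Yes (closed)

1


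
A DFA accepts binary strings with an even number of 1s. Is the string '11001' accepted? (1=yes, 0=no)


DFA has 2 states: q_even (start, accept=yes) and q_odd
Processing string '11001' character by character:
  Position 0: read '1', 1-count=1 -> q_odd
  Position 1: read '1', 1-count=2 -> q_even
  Position 2: read '0', 1-count=2 -> q_even (no change)
  Position 3: read '0', 1-count=2 -> q_even (no change)
  Position 4: read '1', 1-count=3 -> q_odd
Final state: q_odd, total 1s = 3 (odd); the DFA requires an even count -> reject

0


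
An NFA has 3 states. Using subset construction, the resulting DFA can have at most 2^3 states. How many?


NFA has 3 states
Subset construction: each DFA state = subset of NFA states
Maximum subsets = 2^3
2^3 = 8

8


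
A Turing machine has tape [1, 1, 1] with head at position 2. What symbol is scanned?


Tape: [1, 1, 1]
Positions: 0 1 2
Values:    1 1 1
Head at position 2
tape[2] = 1

1


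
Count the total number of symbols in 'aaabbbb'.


String: 'aaabbbb'
Counting characters:
  'a' appears 3 time(s)
  'b' appears 4 time(s)
Total length = 3 + 4 = 7

7


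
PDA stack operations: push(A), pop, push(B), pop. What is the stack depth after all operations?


Tracing stack operations:
  push(A) -> stack = [A], depth=1
  pop -> removed A, stack = [], depth=0
  push(B) -> stack = [B], depth=1
  pop -> removed B, stack = [], depth=0
Final depth = 0

0


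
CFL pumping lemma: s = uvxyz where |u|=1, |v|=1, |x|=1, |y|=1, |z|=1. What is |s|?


|s| = |u| + |v| + |x| + |y| + |z|
= 1 + 1 + 1 + 1 + 1
= 2 + 1 + 2
= 3 + 2
= 5

5


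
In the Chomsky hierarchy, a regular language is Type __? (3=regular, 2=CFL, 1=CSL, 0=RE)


Chomsky hierarchy levels:
  Type 3: Regular (DFA/NFA/regex)
  Type 2: Context-free (PDA)
  Type 1: Context-sensitive
  Type 0: Recursively enumerable (TM)
'regular' corresponds to Type 3

3


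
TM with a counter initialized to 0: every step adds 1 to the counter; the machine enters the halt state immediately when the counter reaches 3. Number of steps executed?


Counter starts at 0. Counting sequence:
  Step 1: counter = 1
  Step 2: counter = 2
  Step 3: counter = 3
Counter reached 3 -> halt
Total steps = 3

3


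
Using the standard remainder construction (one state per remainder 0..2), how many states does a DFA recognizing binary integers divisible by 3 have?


Divisibility by 3 is tracked via the remainder mod 3: 0, 1, ..., 2
The construction assigns one state to each remainder
Number of remainders = 3

3


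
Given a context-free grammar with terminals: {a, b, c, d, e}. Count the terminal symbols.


Terminal symbols: a, b, c, d, e
Counting each: a (#1), b (#2), c (#3), d (#4), e (#5)
Total = 5

5


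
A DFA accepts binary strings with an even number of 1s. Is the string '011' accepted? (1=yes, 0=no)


DFA has 2 states: q_even (start, accept=yes) and q_odd
Processing string '011' character by character:
  Position 0: read '0', 1-count=0 -> q_even (no change)
  Position 1: read '1', 1-count=1 -> q_odd
  Position 2: read '1', 1-count=2 -> q_even
Final state: q_even, total 1s = 2 (even); the DFA requires an even count -> accept

1


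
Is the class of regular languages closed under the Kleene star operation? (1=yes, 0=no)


Regular languages are closed under:
- Union (DFA product construction)
- Intersection (DFA product construction)
- Complement (swap accept/reject states)
- Concatenation (NFA construction)
- Kleene star (NFA construction)
Kleene star is in this list
Therefore: closed

1


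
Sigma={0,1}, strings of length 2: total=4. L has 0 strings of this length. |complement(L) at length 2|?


Alphabet: {0,1}
String length: 2
Total strings of length 2 = 2^2 = 4
Strings in L = 0
Complement = total - |L|
= 4 - 0
= 4

4


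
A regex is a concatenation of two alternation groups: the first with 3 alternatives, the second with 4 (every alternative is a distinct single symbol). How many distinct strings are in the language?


First group: 3 alternatives
Second group: 4 alternatives
Concatenation: each choice from group 1 pairs with each from group 2
Total = 3 x 4 = 12

12


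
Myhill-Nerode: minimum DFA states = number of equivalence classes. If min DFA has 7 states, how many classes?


Myhill-Nerode theorem:
Number of equivalence classes = number of states in minimal DFA
Minimal DFA states = 7
Therefore equivalence classes = 7

7


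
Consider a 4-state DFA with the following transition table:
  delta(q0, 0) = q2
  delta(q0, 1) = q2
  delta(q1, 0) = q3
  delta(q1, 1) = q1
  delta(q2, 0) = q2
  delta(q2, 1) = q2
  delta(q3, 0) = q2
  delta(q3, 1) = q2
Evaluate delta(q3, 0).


Looking up transition function:
delta(q3, 0) in the table
Row: q3, Column: 0
Result: q2

q2


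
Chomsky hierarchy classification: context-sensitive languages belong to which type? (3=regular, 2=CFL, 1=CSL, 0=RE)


Chomsky hierarchy levels:
  Type 3: Regular (DFA/NFA/regex)
  Type 2: Context-free (PDA)
  Type 1: Context-sensitive
  Type 0: Recursively enumerable (TM)
'context-sensitive' corresponds to Type 1

1


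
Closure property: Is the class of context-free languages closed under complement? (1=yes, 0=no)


CFL closure properties:
  Closed under: union, concatenation, Kleene star
  NOT closed under: intersection, complement
Operation 'complement' is in not-closed list -> No (not closed)

0


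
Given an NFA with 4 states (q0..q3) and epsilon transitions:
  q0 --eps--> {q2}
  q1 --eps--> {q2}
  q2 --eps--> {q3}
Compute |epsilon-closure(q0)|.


Starting from q0
Initialize closure = {q0}
Follow epsilon from q0 -> add q2
Follow epsilon from q2 -> add q3
Final closure: {q0, q2, q3}
Size = 3

3


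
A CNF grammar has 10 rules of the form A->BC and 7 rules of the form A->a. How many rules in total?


CNF allows two rule forms:
  A -> BC (binary): 10 rules
  A -> a (terminal): 7 rules
Total = 10 + 7 = 17

17


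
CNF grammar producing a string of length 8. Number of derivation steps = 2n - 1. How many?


Chomsky Normal Form derivation:
String length n = 8
Each step either:
  - Splits a nonterminal into two (n-1 such steps)
  - Converts a nonterminal to terminal (n such steps)
Total = (n-1) + n = 2n - 1
= 2(8) - 1
= 16 - 1
= 15

15


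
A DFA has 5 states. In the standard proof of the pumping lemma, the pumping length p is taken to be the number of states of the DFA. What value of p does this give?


Pumping lemma for regular languages (standard proof):
Take p = |Q|, the number of DFA states.
Any string of length >= |Q| passes through |Q|+1 states while reading its first |Q| symbols,
so by pigeonhole some state repeats, giving the loop that can be pumped.
Here |Q| = 5
Therefore the proof uses p = 5

5


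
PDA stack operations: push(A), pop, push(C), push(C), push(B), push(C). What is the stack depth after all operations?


Tracing stack operations:
  push(A) -> stack = [A], depth=1
  pop -> removed A, stack = [], depth=0
  push(C) -> stack = [C], depth=1
  push(C) -> stack = [C,C], depth=2
  push(B) -> stack = [C,C,B], depth=3
  push(C) -> stack = [C,C,B,C], depth=4
Final depth = 4

4


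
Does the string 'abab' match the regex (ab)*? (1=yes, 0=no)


Pattern: (ab)*
String: 'abab'
Pattern requires: zero or more repetitions of 'ab'
Pairs: ['ab', 'ab']
All pairs are 'ab'? Yes
Result: 1

1


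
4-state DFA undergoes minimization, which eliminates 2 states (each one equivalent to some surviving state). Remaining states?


Original DFA: 4 states
Redundant states removed: 2
Minimized states = original - removed
= 4 - 2
= 2

2


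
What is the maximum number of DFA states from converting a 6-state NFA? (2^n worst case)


NFA has 6 states
Subset construction: each DFA state = subset of NFA states
Maximum subsets = 2^6
2^6 = 64

64


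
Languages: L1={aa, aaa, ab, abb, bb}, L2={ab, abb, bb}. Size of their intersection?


L1 = {aa, aaa, ab, abb, bb}
L2 = {ab, abb, bb}
Checking each string in L1 against L2:
  'aa': in L2? No
  'aaa': in L2? No
  'ab': in L2? Yes
  'abb': in L2? Yes
  'bb': in L2? Yes
Intersection = {ab, abb, bb}
|L1 ∩ L2| = 3

3


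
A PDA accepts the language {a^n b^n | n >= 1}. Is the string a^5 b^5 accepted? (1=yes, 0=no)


Language requires equal numbers of a's and b's
PDA pushes for each 'a', pops for each 'b'
Number of a's = 5
Number of b's = 5
5 == 5 -> Accept

1


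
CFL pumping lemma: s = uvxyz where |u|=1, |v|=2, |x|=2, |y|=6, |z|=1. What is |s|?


|s| = |u| + |v| + |x| + |y| + |z|
= 1 + 2 + 2 + 6 + 1
= 3 + 2 + 7
= 5 + 7
= 12

12


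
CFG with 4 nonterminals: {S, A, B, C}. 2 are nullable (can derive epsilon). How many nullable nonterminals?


Nonterminals: {S, A, B, C}
A nonterminal is nullable if it can derive epsilon
Counting nullable nonterminals: 2
Total nullable = 2

2


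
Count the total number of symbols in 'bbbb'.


String: 'bbbb'
Counting characters:
  'b' appears 4 time(s)
Total length = 0 + 4 = 4

4


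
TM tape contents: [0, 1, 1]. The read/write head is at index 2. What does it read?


Tape: [0, 1, 1]
Positions: 0 1 2
Values:    0 1 1
Head at position 2
tape[2] = 1

1


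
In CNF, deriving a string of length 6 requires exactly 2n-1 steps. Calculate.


Chomsky Normal Form derivation:
String length n = 6
Each step either:
  - Splits a nonterminal into two (n-1 such steps)
  - Converts a nonterminal to terminal (n such steps)
Total = (n-1) + n = 2n - 1
= 2(6) - 1
= 12 - 1
= 11

11


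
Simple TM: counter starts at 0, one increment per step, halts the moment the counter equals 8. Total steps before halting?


Counter starts at 0. Counting sequence:
  Step 1: counter = 1
  Step 2: counter = 2
  Step 3: counter = 3
  Step 4: counter = 4
  Step 5: counter = 5
  Step 6: counter = 6
  Step 7: counter = 7
  Step 8: counter = 8
Counter reached 8 -> halt
Total steps = 8

8


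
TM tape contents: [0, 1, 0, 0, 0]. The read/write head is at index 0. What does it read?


Tape: [0, 1, 0, 0, 0]
Positions: 0 1 2 3 4
Values:    0 1 0 0 0
Head at position 0
tape[0] = 0

0


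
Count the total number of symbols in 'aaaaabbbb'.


String: 'aaaaabbbb'
Counting characters:
  'a' appears 5 time(s)
  'b' appears 4 time(s)
Total length = 5 + 4 = 9

9


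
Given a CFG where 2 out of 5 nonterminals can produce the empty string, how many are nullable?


Nonterminals: {S, A, B, C, D}
A nonterminal is nullable if it can derive epsilon
Counting nullable nonterminals: 2
Total nullable = 2

2


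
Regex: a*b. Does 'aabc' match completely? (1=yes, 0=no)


Pattern: a*b
String: 'aabc'
Pattern requires: zero or more 'a's followed by exactly one 'b'
Found 2 leading 'a's
Remaining: 'bc'
Remaining is not 'b' -> no match
Result: 0

0


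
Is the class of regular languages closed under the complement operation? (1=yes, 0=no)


Regular languages are closed under:
- Union (DFA product construction)
- Intersection (DFA product construction)
- Complement (swap accept/reject states)
- Concatenation (NFA construction)
- Kleene star (NFA construction)
complement is in this list
Therefore: closed

1


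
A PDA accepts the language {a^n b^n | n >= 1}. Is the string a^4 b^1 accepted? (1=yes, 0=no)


Language requires equal numbers of a's and b's
PDA pushes for each 'a', pops for each 'b'
Number of a's = 4
Number of b's = 1
4 != 1 -> Reject

0


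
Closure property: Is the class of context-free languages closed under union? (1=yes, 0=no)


CFL closure properties:
  Closed under: union, concatenation, Kleene star
  NOT closed under: intersection, complement
Operation 'union' is in closed list -> Yes (closed)

1


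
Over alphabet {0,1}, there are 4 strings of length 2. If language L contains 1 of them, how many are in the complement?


Alphabet: {0,1}
String length: 2
Total strings of length 2 = 2^2 = 4
Strings in L = 1
Complement = total - |L|
= 4 - 1
= 3

3


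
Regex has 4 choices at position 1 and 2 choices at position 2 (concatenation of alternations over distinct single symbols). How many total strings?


First group: 4 alternatives
Second group: 2 alternatives
Concatenation: each choice from group 1 pairs with each from group 2
Total = 4 x 2 = 8

8


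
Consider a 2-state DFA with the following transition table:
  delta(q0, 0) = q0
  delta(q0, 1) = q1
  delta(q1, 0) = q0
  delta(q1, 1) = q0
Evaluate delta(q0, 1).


Looking up transition function:
delta(q0, 1) in the table
Row: q0, Column: 1
Result: q1

q1


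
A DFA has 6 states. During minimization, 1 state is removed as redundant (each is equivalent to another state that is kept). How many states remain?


Original DFA: 6 states
Redundant states removed: 1
Minimized states = original - removed
= 6 - 1
= 5

5


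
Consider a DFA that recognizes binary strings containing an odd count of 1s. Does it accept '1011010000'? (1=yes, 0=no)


DFA has 2 states: q_even (start, accept=no) and q_odd
Processing string '1011010000' character by character:
  Position 0: read '1', 1-count=1 -> q_odd
  Position 1: read '0', 1-count=1 -> q_odd (no change)
  Position 2: read '1', 1-count=2 -> q_even
  Position 3: read '1', 1-count=3 -> q_odd
  Position 4: read '0', 1-count=3 -> q_odd (no change)
  Position 5: read '1', 1-count=4 -> q_even
  Position 6: read '0', 1-count=4 -> q_even (no change)
  Position 7: read '0', 1-count=4 -> q_even (no change)
  Position 8: read '0', 1-count=4 -> q_even (no change)
  Position 9: read '0', 1-count=4 -> q_even (no change)
Final state: q_even, total 1s = 4 (even); the DFA requires an odd count -> reject

0


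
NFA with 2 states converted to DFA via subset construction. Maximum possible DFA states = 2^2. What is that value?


NFA has 2 states
Subset construction: each DFA state = subset of NFA states
Maximum subsets = 2^2
2^2 = 4

4


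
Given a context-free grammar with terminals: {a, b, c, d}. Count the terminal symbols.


Terminal symbols: a, b, c, d
Counting each: a (#1), b (#2), c (#3), d (#4)
Total = 4

4


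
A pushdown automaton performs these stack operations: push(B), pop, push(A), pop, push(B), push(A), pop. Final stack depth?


Tracing stack operations:
  push(B) -> stack = [B], depth=1
  pop -> removed B, stack = [], depth=0
  push(A) -> stack = [A], depth=1
  pop -> removed A, stack = [], depth=0
  push(B) -> stack = [B], depth=1
  push(A) -> stack = [B,A], depth=2
  pop -> removed A, stack = [B], depth=1
Final depth = 1

1


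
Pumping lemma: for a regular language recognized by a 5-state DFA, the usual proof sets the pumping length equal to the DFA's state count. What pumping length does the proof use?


Pumping lemma for regular languages (standard proof):
Take p = |Q|, the number of DFA states.
Any string of length >= |Q| passes through |Q|+1 states while reading its first |Q| symbols,
so by pigeonhole some state repeats, giving the loop that can be pumped.
Here |Q| = 5
Therefore the proof uses p = 5

5


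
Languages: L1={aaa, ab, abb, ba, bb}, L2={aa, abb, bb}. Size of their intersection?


L1 = {aaa, ab, abb, ba, bb}
L2 = {aa, abb, bb}
Checking each string in L1 against L2:
  'aaa': in L2? No
  'ab': in L2? No
  'abb': in L2? Yes
  'ba': in L2? No
  'bb': in L2? Yes
Intersection = {abb, bb}
|L1 ∩ L2| = 2

2


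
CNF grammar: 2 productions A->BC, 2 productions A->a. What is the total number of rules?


CNF allows two rule forms:
  A -> BC (binary): 2 rules
  A -> a (terminal): 2 rules
Total = 2 + 2 = 4

4


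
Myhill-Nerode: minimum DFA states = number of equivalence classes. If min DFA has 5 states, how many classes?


Myhill-Nerode theorem:
Number of equivalence classes = number of states in minimal DFA
Minimal DFA states = 5
Therefore equivalence classes = 5

5


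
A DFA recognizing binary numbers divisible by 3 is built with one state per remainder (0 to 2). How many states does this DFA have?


Divisibility by 3 is tracked via the remainder mod 3: 0, 1, ..., 2
The construction assigns one state to each remainder
Number of remainders = 3

3


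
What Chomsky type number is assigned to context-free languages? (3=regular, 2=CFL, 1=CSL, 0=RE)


Chomsky hierarchy levels:
  Type 3: Regular (DFA/NFA/regex)
  Type 2: Context-free (PDA)
  Type 1: Context-sensitive
  Type 0: Recursively enumerable (TM)
'context-free' corresponds to Type 2

2


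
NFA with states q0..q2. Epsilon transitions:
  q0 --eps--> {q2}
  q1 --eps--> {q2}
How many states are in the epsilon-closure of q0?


Starting from q0
Initialize closure = {q0}
Follow epsilon from q0 -> add q2
Final closure: {q0, q2}
Size = 2

2


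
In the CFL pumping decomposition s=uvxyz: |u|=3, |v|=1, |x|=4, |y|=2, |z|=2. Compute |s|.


|s| = |u| + |v| + |x| + |y| + |z|
= 3 + 1 + 4 + 2 + 2
= 4 + 4 + 4
= 8 + 4
= 12

12


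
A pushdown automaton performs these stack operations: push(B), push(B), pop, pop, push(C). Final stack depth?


Tracing stack operations:
  push(B) -> stack = [B], depth=1
  push(B) -> stack = [B,B], depth=2
  pop -> removed B, stack = [B], depth=1
  pop -> removed B, stack = [], depth=0
  push(C) -> stack = [C], depth=1
Final depth = 1

1


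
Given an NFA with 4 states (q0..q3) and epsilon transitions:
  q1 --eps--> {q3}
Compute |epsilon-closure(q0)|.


Starting from q0
Initialize closure = {q0}
q0 has no outgoing epsilon transitions -> nothing to add
Final closure: {q0}
Size = 1

1


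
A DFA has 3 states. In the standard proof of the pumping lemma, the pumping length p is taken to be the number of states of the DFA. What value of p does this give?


Pumping lemma for regular languages (standard proof):
Take p = |Q|, the number of DFA states.
Any string of length >= |Q| passes through |Q|+1 states while reading its first |Q| symbols,
so by pigeonhole some state repeats, giving the loop that can be pumped.
Here |Q| = 3
Therefore the proof uses p = 3

3


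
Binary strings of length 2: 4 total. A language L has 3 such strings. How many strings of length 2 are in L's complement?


Alphabet: {0,1}
String length: 2
Total strings of length 2 = 2^2 = 4
Strings in L = 3
Complement = total - |L|
= 4 - 3
= 1

1


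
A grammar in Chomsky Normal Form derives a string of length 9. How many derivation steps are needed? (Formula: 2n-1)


Chomsky Normal Form derivation:
String length n = 9
Each step either:
  - Splits a nonterminal into two (n-1 such steps)
  - Converts a nonterminal to terminal (n such steps)
Total = (n-1) + n = 2n - 1
= 2(9) - 1
= 18 - 1
= 17

17


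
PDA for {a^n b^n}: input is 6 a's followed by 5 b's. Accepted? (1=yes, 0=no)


Language requires equal numbers of a's and b's
PDA pushes for each 'a', pops for each 'b'
Number of a's = 6
Number of b's = 5
6 != 5 -> Reject

0


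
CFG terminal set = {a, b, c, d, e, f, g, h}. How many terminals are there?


Terminal symbols: a, b, c, d, e, f, g, h
Counting each: a (#1), b (#2), c (#3), d (#4), e (#5), f (#6), g (#7), h (#8)
Total = 8

8


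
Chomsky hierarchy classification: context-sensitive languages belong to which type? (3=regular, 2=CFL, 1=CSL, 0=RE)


Chomsky hierarchy levels:
  Type 3: Regular (DFA/NFA/regex)
  Type 2: Context-free (PDA)
  Type 1: Context-sensitive
  Type 0: Recursively enumerable (TM)
'context-sensitive' corresponds to Type 1

1


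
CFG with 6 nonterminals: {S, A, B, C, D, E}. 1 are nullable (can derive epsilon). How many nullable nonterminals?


Nonterminals: {S, A, B, C, D, E}
A nonterminal is nullable if it can derive epsilon
Counting nullable nonterminals: 1
Total nullable = 1

1


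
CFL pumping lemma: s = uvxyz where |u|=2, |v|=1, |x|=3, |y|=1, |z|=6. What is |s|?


|s| = |u| + |v| + |x| + |y| + |z|
= 2 + 1 + 3 + 1 + 6
= 3 + 3 + 7
= 6 + 7
= 13

13


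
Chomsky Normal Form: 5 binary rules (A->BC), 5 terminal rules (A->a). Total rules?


CNF allows two rule forms:
  A -> BC (binary): 5 rules
  A -> a (terminal): 5 rules
Total = 5 + 5 = 10

10


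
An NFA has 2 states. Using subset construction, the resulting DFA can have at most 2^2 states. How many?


NFA has 2 states
Subset construction: each DFA state = subset of NFA states
Maximum subsets = 2^2
2^2 = 4

4


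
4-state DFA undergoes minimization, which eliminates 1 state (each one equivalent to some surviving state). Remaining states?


Original DFA: 4 states
Redundant states removed: 1
Minimized states = original - removed
= 4 - 1
= 3

3


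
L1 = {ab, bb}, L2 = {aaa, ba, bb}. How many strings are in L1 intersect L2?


L1 = {ab, bb}
L2 = {aaa, ba, bb}
Checking each string in L1 against L2:
  'ab': in L2? No
  'bb': in L2? Yes
Intersection = {bb}
|L1 ∩ L2| = 1

1


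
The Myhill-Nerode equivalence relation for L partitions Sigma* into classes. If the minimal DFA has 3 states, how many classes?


Myhill-Nerode theorem:
Number of equivalence classes = number of states in minimal DFA
Minimal DFA states = 3
Therefore equivalence classes = 3

3


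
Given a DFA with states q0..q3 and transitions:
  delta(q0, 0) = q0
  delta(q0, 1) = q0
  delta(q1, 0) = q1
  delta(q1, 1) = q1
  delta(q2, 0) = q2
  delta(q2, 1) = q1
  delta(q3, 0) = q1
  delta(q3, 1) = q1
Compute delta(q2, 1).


Looking up transition function:
delta(q2, 1) in the table
Row: q2, Column: 1
Result: q1

q1


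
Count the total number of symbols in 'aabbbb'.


String: 'aabbbb'
Counting characters:
  'a' appears 2 time(s)
  'b' appears 4 time(s)
Total length = 2 + 4 = 6

6
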